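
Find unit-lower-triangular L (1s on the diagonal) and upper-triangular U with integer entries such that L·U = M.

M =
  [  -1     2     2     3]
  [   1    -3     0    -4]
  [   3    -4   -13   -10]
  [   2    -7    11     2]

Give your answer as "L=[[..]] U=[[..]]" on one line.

L=[[1,0,0,0],[-1,1,0,0],[-3,-2,1,0],[-2,3,-3,1]] U=[[-1,2,2,3],[0,-1,2,-1],[0,0,-3,-3],[0,0,0,2]]

  row1 -= -1·row0 → [0,-1,2,-1]
  row2 -= -3·row0 → [0,2,-7,-1]
  row3 -= -2·row0 → [0,-3,15,8]
  row2 -= -2·row1 → [0,0,-3,-3]
  row3 -= 3·row1 → [0,0,9,11]
  row3 -= -3·row2 → [0,0,0,2]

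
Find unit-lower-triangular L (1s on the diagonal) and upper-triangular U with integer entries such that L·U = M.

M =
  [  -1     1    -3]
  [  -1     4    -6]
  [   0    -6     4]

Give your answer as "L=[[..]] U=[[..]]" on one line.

  r1 -= 1·r0 → [0,3,-3]
  r2 -= 0·r0 → [0,-6,4]
  r2 -= -2·r1 → [0,0,-2]

L=[[1,0,0],[1,1,0],[0,-2,1]] U=[[-1,1,-3],[0,3,-3],[0,0,-2]]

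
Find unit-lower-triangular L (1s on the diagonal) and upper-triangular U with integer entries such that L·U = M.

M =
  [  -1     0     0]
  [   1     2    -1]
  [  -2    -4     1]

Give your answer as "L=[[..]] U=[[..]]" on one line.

L=[[1,0,0],[-1,1,0],[2,-2,1]] U=[[-1,0,0],[0,2,-1],[0,0,-1]]

  R1 -= -1·R0 → [0,2,-1]
  R2 -= 2·R0 → [0,-4,1]
  R2 -= -2·R1 → [0,0,-1]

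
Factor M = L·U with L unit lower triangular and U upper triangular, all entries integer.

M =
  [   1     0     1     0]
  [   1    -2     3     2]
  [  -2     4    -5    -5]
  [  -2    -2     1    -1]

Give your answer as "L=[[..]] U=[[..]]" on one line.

L=[[1,0,0,0],[1,1,0,0],[-2,-2,1,0],[-2,1,1,1]] U=[[1,0,1,0],[0,-2,2,2],[0,0,1,-1],[0,0,0,-2]]

  row1 -= 1·row0 → [0,-2,2,2]
  row2 -= -2·row0 → [0,4,-3,-5]
  row3 -= -2·row0 → [0,-2,3,-1]
  row2 -= -2·row1 → [0,0,1,-1]
  row3 -= 1·row1 → [0,0,1,-3]
  row3 -= 1·row2 → [0,0,0,-2]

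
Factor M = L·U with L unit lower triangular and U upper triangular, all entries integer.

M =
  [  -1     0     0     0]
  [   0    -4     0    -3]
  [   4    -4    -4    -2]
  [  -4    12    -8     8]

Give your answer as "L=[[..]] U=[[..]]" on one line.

  r1 -= 0·r0 → [0,-4,0,-3]
  r2 -= -4·r0 → [0,-4,-4,-2]
  r3 -= 4·r0 → [0,12,-8,8]
  r2 -= 1·r1 → [0,0,-4,1]
  r3 -= -3·r1 → [0,0,-8,-1]
  r3 -= 2·r2 → [0,0,0,-3]

L=[[1,0,0,0],[0,1,0,0],[-4,1,1,0],[4,-3,2,1]] U=[[-1,0,0,0],[0,-4,0,-3],[0,0,-4,1],[0,0,0,-3]]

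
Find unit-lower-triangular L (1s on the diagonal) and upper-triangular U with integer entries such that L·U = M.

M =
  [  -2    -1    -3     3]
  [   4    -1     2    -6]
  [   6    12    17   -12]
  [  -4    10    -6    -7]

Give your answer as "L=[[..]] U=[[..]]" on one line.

  r1 -= -2·r0 → [0,-3,-4,0]
  r2 -= -3·r0 → [0,9,8,-3]
  r3 -= 2·r0 → [0,12,0,-13]
  r2 -= -3·r1 → [0,0,-4,-3]
  r3 -= -4·r1 → [0,0,-16,-13]
  r3 -= 4·r2 → [0,0,0,-1]

L=[[1,0,0,0],[-2,1,0,0],[-3,-3,1,0],[2,-4,4,1]] U=[[-2,-1,-3,3],[0,-3,-4,0],[0,0,-4,-3],[0,0,0,-1]]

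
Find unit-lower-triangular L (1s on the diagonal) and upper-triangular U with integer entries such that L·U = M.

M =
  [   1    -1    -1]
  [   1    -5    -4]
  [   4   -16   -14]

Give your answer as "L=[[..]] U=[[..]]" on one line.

  r1 -= 1·r0 → [0,-4,-3]
  r2 -= 4·r0 → [0,-12,-10]
  r2 -= 3·r1 → [0,0,-1]

L=[[1,0,0],[1,1,0],[4,3,1]] U=[[1,-1,-1],[0,-4,-3],[0,0,-1]]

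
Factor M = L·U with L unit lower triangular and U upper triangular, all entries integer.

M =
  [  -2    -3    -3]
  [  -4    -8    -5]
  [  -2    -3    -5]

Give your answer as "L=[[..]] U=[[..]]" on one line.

L=[[1,0,0],[2,1,0],[1,0,1]] U=[[-2,-3,-3],[0,-2,1],[0,0,-2]]

  R1 -= 2·R0 → [0,-2,1]
  R2 -= 1·R0 → [0,0,-2]
  R2 -= 0·R1 → [0,0,-2]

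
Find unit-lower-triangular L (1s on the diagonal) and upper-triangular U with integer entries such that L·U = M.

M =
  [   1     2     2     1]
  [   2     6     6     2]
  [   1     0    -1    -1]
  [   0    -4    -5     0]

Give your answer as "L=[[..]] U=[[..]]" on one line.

  r1 -= 2·r0 → [0,2,2,0]
  r2 -= 1·r0 → [0,-2,-3,-2]
  r3 -= 0·r0 → [0,-4,-5,0]
  r2 -= -1·r1 → [0,0,-1,-2]
  r3 -= -2·r1 → [0,0,-1,0]
  r3 -= 1·r2 → [0,0,0,2]

L=[[1,0,0,0],[2,1,0,0],[1,-1,1,0],[0,-2,1,1]] U=[[1,2,2,1],[0,2,2,0],[0,0,-1,-2],[0,0,0,2]]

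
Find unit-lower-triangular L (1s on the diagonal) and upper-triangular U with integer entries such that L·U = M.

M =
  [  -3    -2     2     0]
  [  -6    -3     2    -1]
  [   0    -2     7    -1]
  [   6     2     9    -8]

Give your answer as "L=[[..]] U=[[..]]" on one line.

  R1 -= 2·R0 → [0,1,-2,-1]
  R2 -= 0·R0 → [0,-2,7,-1]
  R3 -= -2·R0 → [0,-2,13,-8]
  R2 -= -2·R1 → [0,0,3,-3]
  R3 -= -2·R1 → [0,0,9,-10]
  R3 -= 3·R2 → [0,0,0,-1]

L=[[1,0,0,0],[2,1,0,0],[0,-2,1,0],[-2,-2,3,1]] U=[[-3,-2,2,0],[0,1,-2,-1],[0,0,3,-3],[0,0,0,-1]]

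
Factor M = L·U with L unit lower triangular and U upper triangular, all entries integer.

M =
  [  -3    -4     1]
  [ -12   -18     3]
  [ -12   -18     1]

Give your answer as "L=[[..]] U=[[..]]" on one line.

  r1 -= 4·r0 → [0,-2,-1]
  r2 -= 4·r0 → [0,-2,-3]
  r2 -= 1·r1 → [0,0,-2]

L=[[1,0,0],[4,1,0],[4,1,1]] U=[[-3,-4,1],[0,-2,-1],[0,0,-2]]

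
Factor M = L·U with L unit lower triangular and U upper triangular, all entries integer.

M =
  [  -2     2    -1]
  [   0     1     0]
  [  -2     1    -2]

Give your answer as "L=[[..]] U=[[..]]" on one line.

L=[[1,0,0],[0,1,0],[1,-1,1]] U=[[-2,2,-1],[0,1,0],[0,0,-1]]

  R1 -= 0·R0 → [0,1,0]
  R2 -= 1·R0 → [0,-1,-1]
  R2 -= -1·R1 → [0,0,-1]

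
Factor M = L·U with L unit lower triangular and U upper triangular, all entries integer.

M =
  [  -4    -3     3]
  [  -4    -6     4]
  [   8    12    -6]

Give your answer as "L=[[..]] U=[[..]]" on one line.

  R1 -= 1·R0 → [0,-3,1]
  R2 -= -2·R0 → [0,6,0]
  R2 -= -2·R1 → [0,0,2]

L=[[1,0,0],[1,1,0],[-2,-2,1]] U=[[-4,-3,3],[0,-3,1],[0,0,2]]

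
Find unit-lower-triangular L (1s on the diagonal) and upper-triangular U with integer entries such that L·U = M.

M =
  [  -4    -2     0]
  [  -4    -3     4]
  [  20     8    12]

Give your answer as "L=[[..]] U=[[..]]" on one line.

L=[[1,0,0],[1,1,0],[-5,2,1]] U=[[-4,-2,0],[0,-1,4],[0,0,4]]

  r1 -= 1·r0 → [0,-1,4]
  r2 -= -5·r0 → [0,-2,12]
  r2 -= 2·r1 → [0,0,4]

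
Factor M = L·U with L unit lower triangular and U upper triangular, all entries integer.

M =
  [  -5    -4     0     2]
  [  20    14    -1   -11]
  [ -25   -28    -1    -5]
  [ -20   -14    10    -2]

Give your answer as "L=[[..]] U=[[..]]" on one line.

L=[[1,0,0,0],[-4,1,0,0],[5,4,1,0],[4,-1,3,1]] U=[[-5,-4,0,2],[0,-2,-1,-3],[0,0,3,-3],[0,0,0,-4]]

  r1 -= -4·r0 → [0,-2,-1,-3]
  r2 -= 5·r0 → [0,-8,-1,-15]
  r3 -= 4·r0 → [0,2,10,-10]
  r2 -= 4·r1 → [0,0,3,-3]
  r3 -= -1·r1 → [0,0,9,-13]
  r3 -= 3·r2 → [0,0,0,-4]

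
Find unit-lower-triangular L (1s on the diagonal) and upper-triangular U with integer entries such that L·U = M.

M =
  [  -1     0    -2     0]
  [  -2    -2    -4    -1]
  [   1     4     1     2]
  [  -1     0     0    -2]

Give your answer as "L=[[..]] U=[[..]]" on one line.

  r1 -= 2·r0 → [0,-2,0,-1]
  r2 -= -1·r0 → [0,4,-1,2]
  r3 -= 1·r0 → [0,0,2,-2]
  r2 -= -2·r1 → [0,0,-1,0]
  r3 -= 0·r1 → [0,0,2,-2]
  r3 -= -2·r2 → [0,0,0,-2]

L=[[1,0,0,0],[2,1,0,0],[-1,-2,1,0],[1,0,-2,1]] U=[[-1,0,-2,0],[0,-2,0,-1],[0,0,-1,0],[0,0,0,-2]]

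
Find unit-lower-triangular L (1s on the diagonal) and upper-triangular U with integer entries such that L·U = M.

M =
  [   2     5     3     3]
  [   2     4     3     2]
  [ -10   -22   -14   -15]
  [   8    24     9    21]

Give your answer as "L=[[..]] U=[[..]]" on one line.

L=[[1,0,0,0],[1,1,0,0],[-5,-3,1,0],[4,-4,-3,1]] U=[[2,5,3,3],[0,-1,0,-1],[0,0,1,-3],[0,0,0,-4]]

  r1 -= 1·r0 → [0,-1,0,-1]
  r2 -= -5·r0 → [0,3,1,0]
  r3 -= 4·r0 → [0,4,-3,9]
  r2 -= -3·r1 → [0,0,1,-3]
  r3 -= -4·r1 → [0,0,-3,5]
  r3 -= -3·r2 → [0,0,0,-4]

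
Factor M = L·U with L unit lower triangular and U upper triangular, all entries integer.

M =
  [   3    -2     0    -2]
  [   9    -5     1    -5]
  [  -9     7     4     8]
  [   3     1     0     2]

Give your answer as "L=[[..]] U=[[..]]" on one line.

  R1 -= 3·R0 → [0,1,1,1]
  R2 -= -3·R0 → [0,1,4,2]
  R3 -= 1·R0 → [0,3,0,4]
  R2 -= 1·R1 → [0,0,3,1]
  R3 -= 3·R1 → [0,0,-3,1]
  R3 -= -1·R2 → [0,0,0,2]

L=[[1,0,0,0],[3,1,0,0],[-3,1,1,0],[1,3,-1,1]] U=[[3,-2,0,-2],[0,1,1,1],[0,0,3,1],[0,0,0,2]]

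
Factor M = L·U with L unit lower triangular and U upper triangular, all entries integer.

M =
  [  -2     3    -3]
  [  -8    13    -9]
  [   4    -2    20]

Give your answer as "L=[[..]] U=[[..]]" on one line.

L=[[1,0,0],[4,1,0],[-2,4,1]] U=[[-2,3,-3],[0,1,3],[0,0,2]]

  r1 -= 4·r0 → [0,1,3]
  r2 -= -2·r0 → [0,4,14]
  r2 -= 4·r1 → [0,0,2]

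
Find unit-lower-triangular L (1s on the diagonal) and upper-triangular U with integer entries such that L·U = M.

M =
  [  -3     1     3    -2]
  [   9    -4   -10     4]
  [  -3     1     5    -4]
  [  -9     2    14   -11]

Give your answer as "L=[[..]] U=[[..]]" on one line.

L=[[1,0,0,0],[-3,1,0,0],[1,0,1,0],[3,1,3,1]] U=[[-3,1,3,-2],[0,-1,-1,-2],[0,0,2,-2],[0,0,0,3]]

  R1 -= -3·R0 → [0,-1,-1,-2]
  R2 -= 1·R0 → [0,0,2,-2]
  R3 -= 3·R0 → [0,-1,5,-5]
  R2 -= 0·R1 → [0,0,2,-2]
  R3 -= 1·R1 → [0,0,6,-3]
  R3 -= 3·R2 → [0,0,0,3]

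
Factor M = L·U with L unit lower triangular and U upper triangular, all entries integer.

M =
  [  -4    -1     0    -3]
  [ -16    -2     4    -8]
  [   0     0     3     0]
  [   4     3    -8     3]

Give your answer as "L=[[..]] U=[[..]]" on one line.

  r1 -= 4·r0 → [0,2,4,4]
  r2 -= 0·r0 → [0,0,3,0]
  r3 -= -1·r0 → [0,2,-8,0]
  r2 -= 0·r1 → [0,0,3,0]
  r3 -= 1·r1 → [0,0,-12,-4]
  r3 -= -4·r2 → [0,0,0,-4]

L=[[1,0,0,0],[4,1,0,0],[0,0,1,0],[-1,1,-4,1]] U=[[-4,-1,0,-3],[0,2,4,4],[0,0,3,0],[0,0,0,-4]]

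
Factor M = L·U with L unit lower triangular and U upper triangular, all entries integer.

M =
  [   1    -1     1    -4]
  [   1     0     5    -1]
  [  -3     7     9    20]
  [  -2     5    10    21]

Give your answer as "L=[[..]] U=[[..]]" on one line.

L=[[1,0,0,0],[1,1,0,0],[-3,4,1,0],[-2,3,0,1]] U=[[1,-1,1,-4],[0,1,4,3],[0,0,-4,-4],[0,0,0,4]]

  row1 -= 1·row0 → [0,1,4,3]
  row2 -= -3·row0 → [0,4,12,8]
  row3 -= -2·row0 → [0,3,12,13]
  row2 -= 4·row1 → [0,0,-4,-4]
  row3 -= 3·row1 → [0,0,0,4]
  row3 -= 0·row2 → [0,0,0,4]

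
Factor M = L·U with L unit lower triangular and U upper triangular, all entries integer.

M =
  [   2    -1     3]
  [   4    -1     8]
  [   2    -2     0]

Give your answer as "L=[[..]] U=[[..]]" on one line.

L=[[1,0,0],[2,1,0],[1,-1,1]] U=[[2,-1,3],[0,1,2],[0,0,-1]]

  R1 -= 2·R0 → [0,1,2]
  R2 -= 1·R0 → [0,-1,-3]
  R2 -= -1·R1 → [0,0,-1]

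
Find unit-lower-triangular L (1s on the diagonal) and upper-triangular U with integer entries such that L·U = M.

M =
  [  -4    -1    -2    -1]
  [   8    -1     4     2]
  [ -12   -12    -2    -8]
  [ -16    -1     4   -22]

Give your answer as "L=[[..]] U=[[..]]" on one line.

  row1 -= -2·row0 → [0,-3,0,0]
  row2 -= 3·row0 → [0,-9,4,-5]
  row3 -= 4·row0 → [0,3,12,-18]
  row2 -= 3·row1 → [0,0,4,-5]
  row3 -= -1·row1 → [0,0,12,-18]
  row3 -= 3·row2 → [0,0,0,-3]

L=[[1,0,0,0],[-2,1,0,0],[3,3,1,0],[4,-1,3,1]] U=[[-4,-1,-2,-1],[0,-3,0,0],[0,0,4,-5],[0,0,0,-3]]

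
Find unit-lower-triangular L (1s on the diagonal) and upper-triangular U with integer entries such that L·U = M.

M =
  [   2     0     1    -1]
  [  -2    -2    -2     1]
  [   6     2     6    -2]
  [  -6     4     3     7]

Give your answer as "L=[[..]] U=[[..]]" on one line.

L=[[1,0,0,0],[-1,1,0,0],[3,-1,1,0],[-3,-2,2,1]] U=[[2,0,1,-1],[0,-2,-1,0],[0,0,2,1],[0,0,0,2]]

  row1 -= -1·row0 → [0,-2,-1,0]
  row2 -= 3·row0 → [0,2,3,1]
  row3 -= -3·row0 → [0,4,6,4]
  row2 -= -1·row1 → [0,0,2,1]
  row3 -= -2·row1 → [0,0,4,4]
  row3 -= 2·row2 → [0,0,0,2]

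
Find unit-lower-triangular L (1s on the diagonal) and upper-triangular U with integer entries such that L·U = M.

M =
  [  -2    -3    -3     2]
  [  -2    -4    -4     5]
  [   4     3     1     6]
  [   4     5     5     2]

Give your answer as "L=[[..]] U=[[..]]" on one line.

  row1 -= 1·row0 → [0,-1,-1,3]
  row2 -= -2·row0 → [0,-3,-5,10]
  row3 -= -2·row0 → [0,-1,-1,6]
  row2 -= 3·row1 → [0,0,-2,1]
  row3 -= 1·row1 → [0,0,0,3]
  row3 -= 0·row2 → [0,0,0,3]

L=[[1,0,0,0],[1,1,0,0],[-2,3,1,0],[-2,1,0,1]] U=[[-2,-3,-3,2],[0,-1,-1,3],[0,0,-2,1],[0,0,0,3]]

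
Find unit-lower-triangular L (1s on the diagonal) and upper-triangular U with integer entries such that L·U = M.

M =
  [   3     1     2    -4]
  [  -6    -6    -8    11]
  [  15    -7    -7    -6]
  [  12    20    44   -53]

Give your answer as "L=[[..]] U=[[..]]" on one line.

  R1 -= -2·R0 → [0,-4,-4,3]
  R2 -= 5·R0 → [0,-12,-17,14]
  R3 -= 4·R0 → [0,16,36,-37]
  R2 -= 3·R1 → [0,0,-5,5]
  R3 -= -4·R1 → [0,0,20,-25]
  R3 -= -4·R2 → [0,0,0,-5]

L=[[1,0,0,0],[-2,1,0,0],[5,3,1,0],[4,-4,-4,1]] U=[[3,1,2,-4],[0,-4,-4,3],[0,0,-5,5],[0,0,0,-5]]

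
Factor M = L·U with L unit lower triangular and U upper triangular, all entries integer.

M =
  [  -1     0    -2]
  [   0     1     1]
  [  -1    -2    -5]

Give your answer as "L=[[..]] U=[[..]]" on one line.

  R1 -= 0·R0 → [0,1,1]
  R2 -= 1·R0 → [0,-2,-3]
  R2 -= -2·R1 → [0,0,-1]

L=[[1,0,0],[0,1,0],[1,-2,1]] U=[[-1,0,-2],[0,1,1],[0,0,-1]]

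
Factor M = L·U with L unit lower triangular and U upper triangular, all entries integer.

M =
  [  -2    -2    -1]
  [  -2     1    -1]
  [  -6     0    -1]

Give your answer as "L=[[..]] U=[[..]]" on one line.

L=[[1,0,0],[1,1,0],[3,2,1]] U=[[-2,-2,-1],[0,3,0],[0,0,2]]

  R1 -= 1·R0 → [0,3,0]
  R2 -= 3·R0 → [0,6,2]
  R2 -= 2·R1 → [0,0,2]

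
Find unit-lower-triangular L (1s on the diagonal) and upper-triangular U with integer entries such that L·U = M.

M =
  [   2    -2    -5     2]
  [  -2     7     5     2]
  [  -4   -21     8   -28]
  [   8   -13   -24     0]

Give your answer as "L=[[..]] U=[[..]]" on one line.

L=[[1,0,0,0],[-1,1,0,0],[-2,-5,1,0],[4,-1,2,1]] U=[[2,-2,-5,2],[0,5,0,4],[0,0,-2,-4],[0,0,0,4]]

  r1 -= -1·r0 → [0,5,0,4]
  r2 -= -2·r0 → [0,-25,-2,-24]
  r3 -= 4·r0 → [0,-5,-4,-8]
  r2 -= -5·r1 → [0,0,-2,-4]
  r3 -= -1·r1 → [0,0,-4,-4]
  r3 -= 2·r2 → [0,0,0,4]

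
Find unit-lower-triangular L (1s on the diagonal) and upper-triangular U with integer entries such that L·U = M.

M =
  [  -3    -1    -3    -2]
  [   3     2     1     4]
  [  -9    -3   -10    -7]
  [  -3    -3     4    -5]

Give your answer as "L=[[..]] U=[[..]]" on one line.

  R1 -= -1·R0 → [0,1,-2,2]
  R2 -= 3·R0 → [0,0,-1,-1]
  R3 -= 1·R0 → [0,-2,7,-3]
  R2 -= 0·R1 → [0,0,-1,-1]
  R3 -= -2·R1 → [0,0,3,1]
  R3 -= -3·R2 → [0,0,0,-2]

L=[[1,0,0,0],[-1,1,0,0],[3,0,1,0],[1,-2,-3,1]] U=[[-3,-1,-3,-2],[0,1,-2,2],[0,0,-1,-1],[0,0,0,-2]]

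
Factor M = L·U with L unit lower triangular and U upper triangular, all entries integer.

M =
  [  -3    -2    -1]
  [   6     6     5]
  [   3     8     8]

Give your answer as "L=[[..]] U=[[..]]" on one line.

  r1 -= -2·r0 → [0,2,3]
  r2 -= -1·r0 → [0,6,7]
  r2 -= 3·r1 → [0,0,-2]

L=[[1,0,0],[-2,1,0],[-1,3,1]] U=[[-3,-2,-1],[0,2,3],[0,0,-2]]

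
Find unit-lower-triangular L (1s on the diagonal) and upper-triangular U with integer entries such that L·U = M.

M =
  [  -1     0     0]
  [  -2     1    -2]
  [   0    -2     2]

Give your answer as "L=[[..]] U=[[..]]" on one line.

  R1 -= 2·R0 → [0,1,-2]
  R2 -= 0·R0 → [0,-2,2]
  R2 -= -2·R1 → [0,0,-2]

L=[[1,0,0],[2,1,0],[0,-2,1]] U=[[-1,0,0],[0,1,-2],[0,0,-2]]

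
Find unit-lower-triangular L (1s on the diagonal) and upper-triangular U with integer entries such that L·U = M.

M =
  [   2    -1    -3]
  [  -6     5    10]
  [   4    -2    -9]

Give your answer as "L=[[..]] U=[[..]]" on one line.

  R1 -= -3·R0 → [0,2,1]
  R2 -= 2·R0 → [0,0,-3]
  R2 -= 0·R1 → [0,0,-3]

L=[[1,0,0],[-3,1,0],[2,0,1]] U=[[2,-1,-3],[0,2,1],[0,0,-3]]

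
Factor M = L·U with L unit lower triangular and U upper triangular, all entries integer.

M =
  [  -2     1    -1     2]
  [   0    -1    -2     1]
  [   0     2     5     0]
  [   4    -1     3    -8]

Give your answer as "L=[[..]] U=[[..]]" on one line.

  row1 -= 0·row0 → [0,-1,-2,1]
  row2 -= 0·row0 → [0,2,5,0]
  row3 -= -2·row0 → [0,1,1,-4]
  row2 -= -2·row1 → [0,0,1,2]
  row3 -= -1·row1 → [0,0,-1,-3]
  row3 -= -1·row2 → [0,0,0,-1]

L=[[1,0,0,0],[0,1,0,0],[0,-2,1,0],[-2,-1,-1,1]] U=[[-2,1,-1,2],[0,-1,-2,1],[0,0,1,2],[0,0,0,-1]]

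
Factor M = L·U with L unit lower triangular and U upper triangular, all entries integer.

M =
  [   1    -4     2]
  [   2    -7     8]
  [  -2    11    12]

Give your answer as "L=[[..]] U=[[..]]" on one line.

L=[[1,0,0],[2,1,0],[-2,3,1]] U=[[1,-4,2],[0,1,4],[0,0,4]]

  R1 -= 2·R0 → [0,1,4]
  R2 -= -2·R0 → [0,3,16]
  R2 -= 3·R1 → [0,0,4]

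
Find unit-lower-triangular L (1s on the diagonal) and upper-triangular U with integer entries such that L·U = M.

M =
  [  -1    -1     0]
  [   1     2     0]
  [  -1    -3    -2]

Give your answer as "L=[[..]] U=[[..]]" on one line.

  r1 -= -1·r0 → [0,1,0]
  r2 -= 1·r0 → [0,-2,-2]
  r2 -= -2·r1 → [0,0,-2]

L=[[1,0,0],[-1,1,0],[1,-2,1]] U=[[-1,-1,0],[0,1,0],[0,0,-2]]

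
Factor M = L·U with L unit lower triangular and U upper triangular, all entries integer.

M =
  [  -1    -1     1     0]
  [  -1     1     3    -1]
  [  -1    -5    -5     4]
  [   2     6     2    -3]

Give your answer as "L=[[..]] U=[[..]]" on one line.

  row1 -= 1·row0 → [0,2,2,-1]
  row2 -= 1·row0 → [0,-4,-6,4]
  row3 -= -2·row0 → [0,4,4,-3]
  row2 -= -2·row1 → [0,0,-2,2]
  row3 -= 2·row1 → [0,0,0,-1]
  row3 -= 0·row2 → [0,0,0,-1]

L=[[1,0,0,0],[1,1,0,0],[1,-2,1,0],[-2,2,0,1]] U=[[-1,-1,1,0],[0,2,2,-1],[0,0,-2,2],[0,0,0,-1]]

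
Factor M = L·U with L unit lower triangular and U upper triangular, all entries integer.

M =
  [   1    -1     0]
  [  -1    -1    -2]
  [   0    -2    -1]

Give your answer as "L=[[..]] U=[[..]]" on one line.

L=[[1,0,0],[-1,1,0],[0,1,1]] U=[[1,-1,0],[0,-2,-2],[0,0,1]]

  R1 -= -1·R0 → [0,-2,-2]
  R2 -= 0·R0 → [0,-2,-1]
  R2 -= 1·R1 → [0,0,1]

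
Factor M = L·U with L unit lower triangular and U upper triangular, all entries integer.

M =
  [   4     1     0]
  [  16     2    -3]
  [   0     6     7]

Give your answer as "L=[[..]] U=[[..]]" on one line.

L=[[1,0,0],[4,1,0],[0,-3,1]] U=[[4,1,0],[0,-2,-3],[0,0,-2]]

  R1 -= 4·R0 → [0,-2,-3]
  R2 -= 0·R0 → [0,6,7]
  R2 -= -3·R1 → [0,0,-2]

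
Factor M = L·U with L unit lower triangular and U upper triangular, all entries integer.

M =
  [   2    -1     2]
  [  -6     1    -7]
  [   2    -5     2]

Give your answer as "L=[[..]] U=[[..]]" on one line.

L=[[1,0,0],[-3,1,0],[1,2,1]] U=[[2,-1,2],[0,-2,-1],[0,0,2]]

  row1 -= -3·row0 → [0,-2,-1]
  row2 -= 1·row0 → [0,-4,0]
  row2 -= 2·row1 → [0,0,2]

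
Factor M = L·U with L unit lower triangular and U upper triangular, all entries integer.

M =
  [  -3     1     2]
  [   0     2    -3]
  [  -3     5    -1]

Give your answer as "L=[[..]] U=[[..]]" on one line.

  row1 -= 0·row0 → [0,2,-3]
  row2 -= 1·row0 → [0,4,-3]
  row2 -= 2·row1 → [0,0,3]

L=[[1,0,0],[0,1,0],[1,2,1]] U=[[-3,1,2],[0,2,-3],[0,0,3]]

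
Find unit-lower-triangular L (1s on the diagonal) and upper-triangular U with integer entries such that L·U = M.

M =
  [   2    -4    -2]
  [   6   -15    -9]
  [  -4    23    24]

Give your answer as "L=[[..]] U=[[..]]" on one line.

  R1 -= 3·R0 → [0,-3,-3]
  R2 -= -2·R0 → [0,15,20]
  R2 -= -5·R1 → [0,0,5]

L=[[1,0,0],[3,1,0],[-2,-5,1]] U=[[2,-4,-2],[0,-3,-3],[0,0,5]]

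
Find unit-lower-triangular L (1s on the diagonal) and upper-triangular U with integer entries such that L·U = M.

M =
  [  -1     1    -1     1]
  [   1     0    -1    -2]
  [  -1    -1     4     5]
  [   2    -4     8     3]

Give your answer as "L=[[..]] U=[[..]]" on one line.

L=[[1,0,0,0],[-1,1,0,0],[1,-2,1,0],[-2,-2,2,1]] U=[[-1,1,-1,1],[0,1,-2,-1],[0,0,1,2],[0,0,0,-1]]

  row1 -= -1·row0 → [0,1,-2,-1]
  row2 -= 1·row0 → [0,-2,5,4]
  row3 -= -2·row0 → [0,-2,6,5]
  row2 -= -2·row1 → [0,0,1,2]
  row3 -= -2·row1 → [0,0,2,3]
  row3 -= 2·row2 → [0,0,0,-1]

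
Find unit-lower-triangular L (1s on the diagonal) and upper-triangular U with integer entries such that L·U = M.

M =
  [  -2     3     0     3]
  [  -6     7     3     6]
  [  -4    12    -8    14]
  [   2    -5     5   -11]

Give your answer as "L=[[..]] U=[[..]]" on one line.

L=[[1,0,0,0],[3,1,0,0],[2,-3,1,0],[-1,1,2,1]] U=[[-2,3,0,3],[0,-2,3,-3],[0,0,1,-1],[0,0,0,-3]]

  row1 -= 3·row0 → [0,-2,3,-3]
  row2 -= 2·row0 → [0,6,-8,8]
  row3 -= -1·row0 → [0,-2,5,-8]
  row2 -= -3·row1 → [0,0,1,-1]
  row3 -= 1·row1 → [0,0,2,-5]
  row3 -= 2·row2 → [0,0,0,-3]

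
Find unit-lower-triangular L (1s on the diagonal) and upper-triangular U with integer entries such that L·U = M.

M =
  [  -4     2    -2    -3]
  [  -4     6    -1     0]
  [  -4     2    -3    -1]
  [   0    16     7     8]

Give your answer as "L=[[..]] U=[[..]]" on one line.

L=[[1,0,0,0],[1,1,0,0],[1,0,1,0],[0,4,-3,1]] U=[[-4,2,-2,-3],[0,4,1,3],[0,0,-1,2],[0,0,0,2]]

  R1 -= 1·R0 → [0,4,1,3]
  R2 -= 1·R0 → [0,0,-1,2]
  R3 -= 0·R0 → [0,16,7,8]
  R2 -= 0·R1 → [0,0,-1,2]
  R3 -= 4·R1 → [0,0,3,-4]
  R3 -= -3·R2 → [0,0,0,2]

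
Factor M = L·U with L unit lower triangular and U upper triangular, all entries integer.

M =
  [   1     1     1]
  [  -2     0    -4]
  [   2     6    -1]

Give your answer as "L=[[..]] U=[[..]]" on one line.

  row1 -= -2·row0 → [0,2,-2]
  row2 -= 2·row0 → [0,4,-3]
  row2 -= 2·row1 → [0,0,1]

L=[[1,0,0],[-2,1,0],[2,2,1]] U=[[1,1,1],[0,2,-2],[0,0,1]]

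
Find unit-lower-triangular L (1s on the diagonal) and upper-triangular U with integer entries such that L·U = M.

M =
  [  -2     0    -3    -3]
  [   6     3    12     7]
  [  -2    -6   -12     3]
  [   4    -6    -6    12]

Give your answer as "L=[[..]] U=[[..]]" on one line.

  row1 -= -3·row0 → [0,3,3,-2]
  row2 -= 1·row0 → [0,-6,-9,6]
  row3 -= -2·row0 → [0,-6,-12,6]
  row2 -= -2·row1 → [0,0,-3,2]
  row3 -= -2·row1 → [0,0,-6,2]
  row3 -= 2·row2 → [0,0,0,-2]

L=[[1,0,0,0],[-3,1,0,0],[1,-2,1,0],[-2,-2,2,1]] U=[[-2,0,-3,-3],[0,3,3,-2],[0,0,-3,2],[0,0,0,-2]]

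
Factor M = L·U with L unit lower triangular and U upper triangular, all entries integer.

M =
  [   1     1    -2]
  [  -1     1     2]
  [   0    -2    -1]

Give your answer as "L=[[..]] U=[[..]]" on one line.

  r1 -= -1·r0 → [0,2,0]
  r2 -= 0·r0 → [0,-2,-1]
  r2 -= -1·r1 → [0,0,-1]

L=[[1,0,0],[-1,1,0],[0,-1,1]] U=[[1,1,-2],[0,2,0],[0,0,-1]]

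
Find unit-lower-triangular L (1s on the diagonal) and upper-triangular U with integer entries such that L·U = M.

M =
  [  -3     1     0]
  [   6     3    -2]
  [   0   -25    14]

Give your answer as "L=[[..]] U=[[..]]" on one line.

  r1 -= -2·r0 → [0,5,-2]
  r2 -= 0·r0 → [0,-25,14]
  r2 -= -5·r1 → [0,0,4]

L=[[1,0,0],[-2,1,0],[0,-5,1]] U=[[-3,1,0],[0,5,-2],[0,0,4]]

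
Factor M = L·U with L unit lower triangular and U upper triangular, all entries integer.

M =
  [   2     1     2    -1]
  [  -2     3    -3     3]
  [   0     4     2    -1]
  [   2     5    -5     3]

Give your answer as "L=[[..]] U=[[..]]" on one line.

L=[[1,0,0,0],[-1,1,0,0],[0,1,1,0],[1,1,-2,1]] U=[[2,1,2,-1],[0,4,-1,2],[0,0,3,-3],[0,0,0,-4]]

  R1 -= -1·R0 → [0,4,-1,2]
  R2 -= 0·R0 → [0,4,2,-1]
  R3 -= 1·R0 → [0,4,-7,4]
  R2 -= 1·R1 → [0,0,3,-3]
  R3 -= 1·R1 → [0,0,-6,2]
  R3 -= -2·R2 → [0,0,0,-4]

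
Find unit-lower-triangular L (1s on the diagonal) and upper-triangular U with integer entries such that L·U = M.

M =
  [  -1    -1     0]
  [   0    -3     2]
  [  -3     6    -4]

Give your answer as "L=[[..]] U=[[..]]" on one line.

L=[[1,0,0],[0,1,0],[3,-3,1]] U=[[-1,-1,0],[0,-3,2],[0,0,2]]

  r1 -= 0·r0 → [0,-3,2]
  r2 -= 3·r0 → [0,9,-4]
  r2 -= -3·r1 → [0,0,2]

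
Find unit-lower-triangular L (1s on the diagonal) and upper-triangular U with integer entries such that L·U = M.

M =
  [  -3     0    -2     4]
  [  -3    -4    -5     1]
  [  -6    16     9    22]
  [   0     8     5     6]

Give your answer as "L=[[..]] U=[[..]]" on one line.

L=[[1,0,0,0],[1,1,0,0],[2,-4,1,0],[0,-2,-1,1]] U=[[-3,0,-2,4],[0,-4,-3,-3],[0,0,1,2],[0,0,0,2]]

  row1 -= 1·row0 → [0,-4,-3,-3]
  row2 -= 2·row0 → [0,16,13,14]
  row3 -= 0·row0 → [0,8,5,6]
  row2 -= -4·row1 → [0,0,1,2]
  row3 -= -2·row1 → [0,0,-1,0]
  row3 -= -1·row2 → [0,0,0,2]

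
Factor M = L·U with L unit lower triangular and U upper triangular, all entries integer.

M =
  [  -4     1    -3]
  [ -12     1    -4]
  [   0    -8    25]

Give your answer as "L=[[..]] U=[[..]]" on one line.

  r1 -= 3·r0 → [0,-2,5]
  r2 -= 0·r0 → [0,-8,25]
  r2 -= 4·r1 → [0,0,5]

L=[[1,0,0],[3,1,0],[0,4,1]] U=[[-4,1,-3],[0,-2,5],[0,0,5]]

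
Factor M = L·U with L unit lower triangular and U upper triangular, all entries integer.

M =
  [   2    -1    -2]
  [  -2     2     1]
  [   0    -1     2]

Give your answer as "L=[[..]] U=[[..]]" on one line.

L=[[1,0,0],[-1,1,0],[0,-1,1]] U=[[2,-1,-2],[0,1,-1],[0,0,1]]

  r1 -= -1·r0 → [0,1,-1]
  r2 -= 0·r0 → [0,-1,2]
  r2 -= -1·r1 → [0,0,1]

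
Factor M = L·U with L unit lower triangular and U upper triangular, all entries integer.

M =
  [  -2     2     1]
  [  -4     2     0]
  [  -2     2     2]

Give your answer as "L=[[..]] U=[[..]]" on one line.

  r1 -= 2·r0 → [0,-2,-2]
  r2 -= 1·r0 → [0,0,1]
  r2 -= 0·r1 → [0,0,1]

L=[[1,0,0],[2,1,0],[1,0,1]] U=[[-2,2,1],[0,-2,-2],[0,0,1]]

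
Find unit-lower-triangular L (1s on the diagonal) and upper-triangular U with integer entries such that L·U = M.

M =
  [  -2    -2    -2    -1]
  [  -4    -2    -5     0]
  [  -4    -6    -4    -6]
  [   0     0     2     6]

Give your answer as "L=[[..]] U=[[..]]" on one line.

  R1 -= 2·R0 → [0,2,-1,2]
  R2 -= 2·R0 → [0,-2,0,-4]
  R3 -= 0·R0 → [0,0,2,6]
  R2 -= -1·R1 → [0,0,-1,-2]
  R3 -= 0·R1 → [0,0,2,6]
  R3 -= -2·R2 → [0,0,0,2]

L=[[1,0,0,0],[2,1,0,0],[2,-1,1,0],[0,0,-2,1]] U=[[-2,-2,-2,-1],[0,2,-1,2],[0,0,-1,-2],[0,0,0,2]]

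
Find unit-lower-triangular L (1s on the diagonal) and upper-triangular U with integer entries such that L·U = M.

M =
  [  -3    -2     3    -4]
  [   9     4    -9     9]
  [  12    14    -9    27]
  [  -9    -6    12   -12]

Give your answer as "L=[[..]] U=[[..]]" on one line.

  R1 -= -3·R0 → [0,-2,0,-3]
  R2 -= -4·R0 → [0,6,3,11]
  R3 -= 3·R0 → [0,0,3,0]
  R2 -= -3·R1 → [0,0,3,2]
  R3 -= 0·R1 → [0,0,3,0]
  R3 -= 1·R2 → [0,0,0,-2]

L=[[1,0,0,0],[-3,1,0,0],[-4,-3,1,0],[3,0,1,1]] U=[[-3,-2,3,-4],[0,-2,0,-3],[0,0,3,2],[0,0,0,-2]]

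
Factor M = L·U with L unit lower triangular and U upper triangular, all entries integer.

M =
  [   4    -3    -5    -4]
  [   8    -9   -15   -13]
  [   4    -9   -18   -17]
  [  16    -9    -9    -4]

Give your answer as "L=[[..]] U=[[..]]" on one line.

  r1 -= 2·r0 → [0,-3,-5,-5]
  r2 -= 1·r0 → [0,-6,-13,-13]
  r3 -= 4·r0 → [0,3,11,12]
  r2 -= 2·r1 → [0,0,-3,-3]
  r3 -= -1·r1 → [0,0,6,7]
  r3 -= -2·r2 → [0,0,0,1]

L=[[1,0,0,0],[2,1,0,0],[1,2,1,0],[4,-1,-2,1]] U=[[4,-3,-5,-4],[0,-3,-5,-5],[0,0,-3,-3],[0,0,0,1]]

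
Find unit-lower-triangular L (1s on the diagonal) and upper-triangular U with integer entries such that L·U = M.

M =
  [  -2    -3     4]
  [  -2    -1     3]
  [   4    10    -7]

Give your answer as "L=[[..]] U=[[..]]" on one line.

  r1 -= 1·r0 → [0,2,-1]
  r2 -= -2·r0 → [0,4,1]
  r2 -= 2·r1 → [0,0,3]

L=[[1,0,0],[1,1,0],[-2,2,1]] U=[[-2,-3,4],[0,2,-1],[0,0,3]]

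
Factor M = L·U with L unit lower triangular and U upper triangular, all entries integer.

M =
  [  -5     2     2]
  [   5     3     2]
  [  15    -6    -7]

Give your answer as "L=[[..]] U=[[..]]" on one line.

L=[[1,0,0],[-1,1,0],[-3,0,1]] U=[[-5,2,2],[0,5,4],[0,0,-1]]

  R1 -= -1·R0 → [0,5,4]
  R2 -= -3·R0 → [0,0,-1]
  R2 -= 0·R1 → [0,0,-1]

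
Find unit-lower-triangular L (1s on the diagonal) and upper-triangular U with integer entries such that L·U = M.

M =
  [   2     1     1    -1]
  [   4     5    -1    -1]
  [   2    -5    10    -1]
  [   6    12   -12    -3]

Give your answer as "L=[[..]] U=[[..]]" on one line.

L=[[1,0,0,0],[2,1,0,0],[1,-2,1,0],[3,3,-2,1]] U=[[2,1,1,-1],[0,3,-3,1],[0,0,3,2],[0,0,0,1]]

  R1 -= 2·R0 → [0,3,-3,1]
  R2 -= 1·R0 → [0,-6,9,0]
  R3 -= 3·R0 → [0,9,-15,0]
  R2 -= -2·R1 → [0,0,3,2]
  R3 -= 3·R1 → [0,0,-6,-3]
  R3 -= -2·R2 → [0,0,0,1]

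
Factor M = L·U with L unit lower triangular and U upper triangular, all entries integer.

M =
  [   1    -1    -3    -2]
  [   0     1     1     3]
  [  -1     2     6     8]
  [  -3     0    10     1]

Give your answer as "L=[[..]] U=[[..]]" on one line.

  r1 -= 0·r0 → [0,1,1,3]
  r2 -= -1·r0 → [0,1,3,6]
  r3 -= -3·r0 → [0,-3,1,-5]
  r2 -= 1·r1 → [0,0,2,3]
  r3 -= -3·r1 → [0,0,4,4]
  r3 -= 2·r2 → [0,0,0,-2]

L=[[1,0,0,0],[0,1,0,0],[-1,1,1,0],[-3,-3,2,1]] U=[[1,-1,-3,-2],[0,1,1,3],[0,0,2,3],[0,0,0,-2]]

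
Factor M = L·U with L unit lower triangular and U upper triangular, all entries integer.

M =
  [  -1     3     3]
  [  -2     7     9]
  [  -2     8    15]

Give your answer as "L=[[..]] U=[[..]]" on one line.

L=[[1,0,0],[2,1,0],[2,2,1]] U=[[-1,3,3],[0,1,3],[0,0,3]]

  r1 -= 2·r0 → [0,1,3]
  r2 -= 2·r0 → [0,2,9]
  r2 -= 2·r1 → [0,0,3]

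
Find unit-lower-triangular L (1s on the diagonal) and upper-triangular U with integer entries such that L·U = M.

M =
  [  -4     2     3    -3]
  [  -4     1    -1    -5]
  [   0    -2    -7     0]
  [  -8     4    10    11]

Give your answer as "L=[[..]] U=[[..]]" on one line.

  row1 -= 1·row0 → [0,-1,-4,-2]
  row2 -= 0·row0 → [0,-2,-7,0]
  row3 -= 2·row0 → [0,0,4,17]
  row2 -= 2·row1 → [0,0,1,4]
  row3 -= 0·row1 → [0,0,4,17]
  row3 -= 4·row2 → [0,0,0,1]

L=[[1,0,0,0],[1,1,0,0],[0,2,1,0],[2,0,4,1]] U=[[-4,2,3,-3],[0,-1,-4,-2],[0,0,1,4],[0,0,0,1]]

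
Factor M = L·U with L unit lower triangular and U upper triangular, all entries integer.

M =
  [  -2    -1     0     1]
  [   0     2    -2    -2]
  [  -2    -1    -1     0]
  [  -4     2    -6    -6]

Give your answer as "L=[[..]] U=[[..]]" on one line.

  row1 -= 0·row0 → [0,2,-2,-2]
  row2 -= 1·row0 → [0,0,-1,-1]
  row3 -= 2·row0 → [0,4,-6,-8]
  row2 -= 0·row1 → [0,0,-1,-1]
  row3 -= 2·row1 → [0,0,-2,-4]
  row3 -= 2·row2 → [0,0,0,-2]

L=[[1,0,0,0],[0,1,0,0],[1,0,1,0],[2,2,2,1]] U=[[-2,-1,0,1],[0,2,-2,-2],[0,0,-1,-1],[0,0,0,-2]]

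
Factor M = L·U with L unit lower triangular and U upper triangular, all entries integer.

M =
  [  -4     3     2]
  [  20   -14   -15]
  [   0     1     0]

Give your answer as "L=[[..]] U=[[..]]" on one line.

  row1 -= -5·row0 → [0,1,-5]
  row2 -= 0·row0 → [0,1,0]
  row2 -= 1·row1 → [0,0,5]

L=[[1,0,0],[-5,1,0],[0,1,1]] U=[[-4,3,2],[0,1,-5],[0,0,5]]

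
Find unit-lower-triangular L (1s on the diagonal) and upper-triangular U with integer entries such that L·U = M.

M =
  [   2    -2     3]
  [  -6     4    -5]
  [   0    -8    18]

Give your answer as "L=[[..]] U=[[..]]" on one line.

  row1 -= -3·row0 → [0,-2,4]
  row2 -= 0·row0 → [0,-8,18]
  row2 -= 4·row1 → [0,0,2]

L=[[1,0,0],[-3,1,0],[0,4,1]] U=[[2,-2,3],[0,-2,4],[0,0,2]]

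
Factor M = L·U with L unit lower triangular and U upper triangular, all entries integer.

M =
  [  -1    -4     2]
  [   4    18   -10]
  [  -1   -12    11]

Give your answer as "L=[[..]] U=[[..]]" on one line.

  R1 -= -4·R0 → [0,2,-2]
  R2 -= 1·R0 → [0,-8,9]
  R2 -= -4·R1 → [0,0,1]

L=[[1,0,0],[-4,1,0],[1,-4,1]] U=[[-1,-4,2],[0,2,-2],[0,0,1]]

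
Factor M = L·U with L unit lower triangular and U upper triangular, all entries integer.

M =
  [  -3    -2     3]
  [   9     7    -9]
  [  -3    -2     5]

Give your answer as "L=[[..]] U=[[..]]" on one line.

L=[[1,0,0],[-3,1,0],[1,0,1]] U=[[-3,-2,3],[0,1,0],[0,0,2]]

  row1 -= -3·row0 → [0,1,0]
  row2 -= 1·row0 → [0,0,2]
  row2 -= 0·row1 → [0,0,2]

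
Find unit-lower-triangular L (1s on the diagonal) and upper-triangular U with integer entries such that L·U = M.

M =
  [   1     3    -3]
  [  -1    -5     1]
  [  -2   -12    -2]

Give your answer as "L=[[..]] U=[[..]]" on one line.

L=[[1,0,0],[-1,1,0],[-2,3,1]] U=[[1,3,-3],[0,-2,-2],[0,0,-2]]

  R1 -= -1·R0 → [0,-2,-2]
  R2 -= -2·R0 → [0,-6,-8]
  R2 -= 3·R1 → [0,0,-2]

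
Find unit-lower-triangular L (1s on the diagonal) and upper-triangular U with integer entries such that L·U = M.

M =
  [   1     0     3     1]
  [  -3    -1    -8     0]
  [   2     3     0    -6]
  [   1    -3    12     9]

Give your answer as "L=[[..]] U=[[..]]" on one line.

L=[[1,0,0,0],[-3,1,0,0],[2,-3,1,0],[1,3,-2,1]] U=[[1,0,3,1],[0,-1,1,3],[0,0,-3,1],[0,0,0,1]]

  r1 -= -3·r0 → [0,-1,1,3]
  r2 -= 2·r0 → [0,3,-6,-8]
  r3 -= 1·r0 → [0,-3,9,8]
  r2 -= -3·r1 → [0,0,-3,1]
  r3 -= 3·r1 → [0,0,6,-1]
  r3 -= -2·r2 → [0,0,0,1]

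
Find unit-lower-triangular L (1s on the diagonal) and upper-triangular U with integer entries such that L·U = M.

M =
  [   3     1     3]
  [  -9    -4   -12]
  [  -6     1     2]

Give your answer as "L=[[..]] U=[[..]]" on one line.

  r1 -= -3·r0 → [0,-1,-3]
  r2 -= -2·r0 → [0,3,8]
  r2 -= -3·r1 → [0,0,-1]

L=[[1,0,0],[-3,1,0],[-2,-3,1]] U=[[3,1,3],[0,-1,-3],[0,0,-1]]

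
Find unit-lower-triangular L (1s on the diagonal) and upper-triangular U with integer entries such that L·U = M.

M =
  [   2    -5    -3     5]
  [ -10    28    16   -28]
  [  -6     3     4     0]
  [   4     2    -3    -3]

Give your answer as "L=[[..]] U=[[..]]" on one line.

  R1 -= -5·R0 → [0,3,1,-3]
  R2 -= -3·R0 → [0,-12,-5,15]
  R3 -= 2·R0 → [0,12,3,-13]
  R2 -= -4·R1 → [0,0,-1,3]
  R3 -= 4·R1 → [0,0,-1,-1]
  R3 -= 1·R2 → [0,0,0,-4]

L=[[1,0,0,0],[-5,1,0,0],[-3,-4,1,0],[2,4,1,1]] U=[[2,-5,-3,5],[0,3,1,-3],[0,0,-1,3],[0,0,0,-4]]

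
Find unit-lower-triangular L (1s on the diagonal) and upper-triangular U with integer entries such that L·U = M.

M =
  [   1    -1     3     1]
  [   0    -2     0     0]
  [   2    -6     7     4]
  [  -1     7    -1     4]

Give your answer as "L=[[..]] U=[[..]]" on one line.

  r1 -= 0·r0 → [0,-2,0,0]
  r2 -= 2·r0 → [0,-4,1,2]
  r3 -= -1·r0 → [0,6,2,5]
  r2 -= 2·r1 → [0,0,1,2]
  r3 -= -3·r1 → [0,0,2,5]
  r3 -= 2·r2 → [0,0,0,1]

L=[[1,0,0,0],[0,1,0,0],[2,2,1,0],[-1,-3,2,1]] U=[[1,-1,3,1],[0,-2,0,0],[0,0,1,2],[0,0,0,1]]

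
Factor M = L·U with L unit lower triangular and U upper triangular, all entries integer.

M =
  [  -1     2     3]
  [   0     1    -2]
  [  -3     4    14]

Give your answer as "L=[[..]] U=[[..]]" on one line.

  row1 -= 0·row0 → [0,1,-2]
  row2 -= 3·row0 → [0,-2,5]
  row2 -= -2·row1 → [0,0,1]

L=[[1,0,0],[0,1,0],[3,-2,1]] U=[[-1,2,3],[0,1,-2],[0,0,1]]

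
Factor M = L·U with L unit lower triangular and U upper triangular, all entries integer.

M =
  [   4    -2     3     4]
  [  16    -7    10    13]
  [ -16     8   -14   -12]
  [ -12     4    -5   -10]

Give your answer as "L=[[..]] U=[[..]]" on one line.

  R1 -= 4·R0 → [0,1,-2,-3]
  R2 -= -4·R0 → [0,0,-2,4]
  R3 -= -3·R0 → [0,-2,4,2]
  R2 -= 0·R1 → [0,0,-2,4]
  R3 -= -2·R1 → [0,0,0,-4]
  R3 -= 0·R2 → [0,0,0,-4]

L=[[1,0,0,0],[4,1,0,0],[-4,0,1,0],[-3,-2,0,1]] U=[[4,-2,3,4],[0,1,-2,-3],[0,0,-2,4],[0,0,0,-4]]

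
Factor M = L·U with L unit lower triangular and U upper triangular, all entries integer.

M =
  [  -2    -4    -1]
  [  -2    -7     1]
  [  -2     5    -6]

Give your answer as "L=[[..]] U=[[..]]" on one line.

  R1 -= 1·R0 → [0,-3,2]
  R2 -= 1·R0 → [0,9,-5]
  R2 -= -3·R1 → [0,0,1]

L=[[1,0,0],[1,1,0],[1,-3,1]] U=[[-2,-4,-1],[0,-3,2],[0,0,1]]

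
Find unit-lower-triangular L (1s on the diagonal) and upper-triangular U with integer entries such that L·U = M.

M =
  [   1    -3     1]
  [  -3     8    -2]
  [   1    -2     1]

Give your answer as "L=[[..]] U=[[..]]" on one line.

L=[[1,0,0],[-3,1,0],[1,-1,1]] U=[[1,-3,1],[0,-1,1],[0,0,1]]

  R1 -= -3·R0 → [0,-1,1]
  R2 -= 1·R0 → [0,1,0]
  R2 -= -1·R1 → [0,0,1]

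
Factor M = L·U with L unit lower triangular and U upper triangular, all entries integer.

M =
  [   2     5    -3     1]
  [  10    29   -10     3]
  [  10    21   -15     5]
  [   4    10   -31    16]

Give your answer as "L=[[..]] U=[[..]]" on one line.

  R1 -= 5·R0 → [0,4,5,-2]
  R2 -= 5·R0 → [0,-4,0,0]
  R3 -= 2·R0 → [0,0,-25,14]
  R2 -= -1·R1 → [0,0,5,-2]
  R3 -= 0·R1 → [0,0,-25,14]
  R3 -= -5·R2 → [0,0,0,4]

L=[[1,0,0,0],[5,1,0,0],[5,-1,1,0],[2,0,-5,1]] U=[[2,5,-3,1],[0,4,5,-2],[0,0,5,-2],[0,0,0,4]]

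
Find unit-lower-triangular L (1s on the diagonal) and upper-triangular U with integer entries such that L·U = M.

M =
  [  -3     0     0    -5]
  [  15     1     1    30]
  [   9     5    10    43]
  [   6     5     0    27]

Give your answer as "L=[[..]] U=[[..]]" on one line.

L=[[1,0,0,0],[-5,1,0,0],[-3,5,1,0],[-2,5,-1,1]] U=[[-3,0,0,-5],[0,1,1,5],[0,0,5,3],[0,0,0,-5]]

  row1 -= -5·row0 → [0,1,1,5]
  row2 -= -3·row0 → [0,5,10,28]
  row3 -= -2·row0 → [0,5,0,17]
  row2 -= 5·row1 → [0,0,5,3]
  row3 -= 5·row1 → [0,0,-5,-8]
  row3 -= -1·row2 → [0,0,0,-5]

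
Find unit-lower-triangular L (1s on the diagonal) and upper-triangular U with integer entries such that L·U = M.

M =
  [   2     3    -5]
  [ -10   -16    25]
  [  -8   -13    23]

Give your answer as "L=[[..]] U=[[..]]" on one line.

L=[[1,0,0],[-5,1,0],[-4,1,1]] U=[[2,3,-5],[0,-1,0],[0,0,3]]

  row1 -= -5·row0 → [0,-1,0]
  row2 -= -4·row0 → [0,-1,3]
  row2 -= 1·row1 → [0,0,3]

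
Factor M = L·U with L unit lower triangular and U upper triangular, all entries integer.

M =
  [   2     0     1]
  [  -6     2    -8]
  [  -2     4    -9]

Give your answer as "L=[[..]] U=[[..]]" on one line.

  R1 -= -3·R0 → [0,2,-5]
  R2 -= -1·R0 → [0,4,-8]
  R2 -= 2·R1 → [0,0,2]

L=[[1,0,0],[-3,1,0],[-1,2,1]] U=[[2,0,1],[0,2,-5],[0,0,2]]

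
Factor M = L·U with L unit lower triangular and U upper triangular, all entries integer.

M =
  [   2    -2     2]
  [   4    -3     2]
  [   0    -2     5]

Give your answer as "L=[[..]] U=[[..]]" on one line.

L=[[1,0,0],[2,1,0],[0,-2,1]] U=[[2,-2,2],[0,1,-2],[0,0,1]]

  r1 -= 2·r0 → [0,1,-2]
  r2 -= 0·r0 → [0,-2,5]
  r2 -= -2·r1 → [0,0,1]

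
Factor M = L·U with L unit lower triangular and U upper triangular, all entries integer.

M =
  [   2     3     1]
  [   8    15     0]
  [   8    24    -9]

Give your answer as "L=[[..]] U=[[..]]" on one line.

  R1 -= 4·R0 → [0,3,-4]
  R2 -= 4·R0 → [0,12,-13]
  R2 -= 4·R1 → [0,0,3]

L=[[1,0,0],[4,1,0],[4,4,1]] U=[[2,3,1],[0,3,-4],[0,0,3]]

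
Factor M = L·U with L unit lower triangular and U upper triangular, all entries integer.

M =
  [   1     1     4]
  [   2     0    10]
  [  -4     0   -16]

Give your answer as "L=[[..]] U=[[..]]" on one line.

L=[[1,0,0],[2,1,0],[-4,-2,1]] U=[[1,1,4],[0,-2,2],[0,0,4]]

  R1 -= 2·R0 → [0,-2,2]
  R2 -= -4·R0 → [0,4,0]
  R2 -= -2·R1 → [0,0,4]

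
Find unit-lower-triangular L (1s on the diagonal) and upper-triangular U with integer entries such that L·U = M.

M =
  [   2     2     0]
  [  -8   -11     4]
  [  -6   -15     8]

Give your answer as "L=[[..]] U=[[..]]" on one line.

  row1 -= -4·row0 → [0,-3,4]
  row2 -= -3·row0 → [0,-9,8]
  row2 -= 3·row1 → [0,0,-4]

L=[[1,0,0],[-4,1,0],[-3,3,1]] U=[[2,2,0],[0,-3,4],[0,0,-4]]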